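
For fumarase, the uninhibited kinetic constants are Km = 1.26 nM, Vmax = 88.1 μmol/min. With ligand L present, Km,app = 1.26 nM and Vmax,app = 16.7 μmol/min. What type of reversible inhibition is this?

Vmax decreases (88.1 → 16.7 μmol/min) while Km is unchanged — pure noncompetitive inhibition.

noncompetitive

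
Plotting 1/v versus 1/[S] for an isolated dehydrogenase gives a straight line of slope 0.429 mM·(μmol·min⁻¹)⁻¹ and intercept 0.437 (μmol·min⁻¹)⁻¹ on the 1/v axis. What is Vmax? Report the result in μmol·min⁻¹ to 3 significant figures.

The y-intercept of a Lineweaver–Burk plot equals 1/Vmax, so Vmax = 1/0.437 = 2.29 μmol·min⁻¹.

2.29 μmol·min⁻¹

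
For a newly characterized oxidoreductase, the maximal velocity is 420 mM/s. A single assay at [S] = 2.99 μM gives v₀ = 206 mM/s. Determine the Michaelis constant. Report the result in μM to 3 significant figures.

v/Vmax = 206/420 = 0.4905 = [S]/(Km+[S]).
So Km + [S] = [S]/0.4905 = 6.096 μM, giving Km = 6.096 − 2.99 = 3.11 μM.

3.11 μM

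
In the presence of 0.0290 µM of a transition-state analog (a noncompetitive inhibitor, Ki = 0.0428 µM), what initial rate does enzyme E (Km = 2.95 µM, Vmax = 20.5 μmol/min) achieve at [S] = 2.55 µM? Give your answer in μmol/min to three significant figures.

With α = 1 + [I]/Ki = 1 + 0.0290/0.0428 = 1.678, the noncompetitive rate law is v = (Vmax/α)·[S] / (Km + [S]).
v = (20.5/1.678)×2.55 / (2.95 + 2.55) = 31.16/5.500 = 5.67 μmol/min.

5.67 μmol/min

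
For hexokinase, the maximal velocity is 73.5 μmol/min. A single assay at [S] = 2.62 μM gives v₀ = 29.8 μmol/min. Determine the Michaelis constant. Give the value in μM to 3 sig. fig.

v/Vmax = 29.8/73.5 = 0.4054 = [S]/(Km+[S]).
So Km + [S] = [S]/0.4054 = 6.462 μM, giving Km = 6.462 − 2.62 = 3.84 μM.

3.84 μM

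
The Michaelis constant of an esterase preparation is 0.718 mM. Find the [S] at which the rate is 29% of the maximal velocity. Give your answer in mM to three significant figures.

v/Vmax = [S]/(Km+[S]) = 0.29, so [S] = Km·0.29/(1 − 0.29) = 0.718 × 0.4085.
[S] = 0.293 mM.

0.293 mM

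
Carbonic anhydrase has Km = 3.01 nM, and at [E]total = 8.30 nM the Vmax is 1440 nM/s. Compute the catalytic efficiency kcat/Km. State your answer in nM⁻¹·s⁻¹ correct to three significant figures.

57.6 nM⁻¹·s⁻¹

kcat = Vmax/[E]total = 1440/8.30 = 173 s⁻¹.
kcat/Km = 173/3.01 = 57.6 nM⁻¹·s⁻¹.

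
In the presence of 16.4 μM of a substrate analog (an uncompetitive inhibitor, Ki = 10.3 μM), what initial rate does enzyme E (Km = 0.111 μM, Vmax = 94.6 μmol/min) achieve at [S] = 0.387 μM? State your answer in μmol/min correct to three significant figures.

α = 1 + [I]/Ki = 1 + 16.4/10.3 = 2.592.
For an uncompetitive inhibitor, both parameters are divided by α, giving Vmax/α and Km/α: Km,app = 0.0428 μM, Vmax,app = 36.5 μmol/min.
v = Vmax,app·[S]/(Km,app + [S]) = 36.5 × 0.387/(0.0428 + 0.387) = 32.9 μmol/min.

32.9 μmol/min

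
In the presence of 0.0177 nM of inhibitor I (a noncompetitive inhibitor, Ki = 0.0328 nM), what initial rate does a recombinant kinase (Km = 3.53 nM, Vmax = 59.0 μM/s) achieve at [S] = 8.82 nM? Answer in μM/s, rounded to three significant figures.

27.4 μM/s

α = 1 + [I]/Ki = 1 + 0.0177/0.0328 = 1.540.
For a noncompetitive inhibitor, Vmax is reduced to Vmax/α while Km is unchanged: Km,app = 3.53 nM, Vmax,app = 38.3 μM/s.
v = Vmax,app·[S]/(Km,app + [S]) = 38.3 × 8.82/(3.53 + 8.82) = 27.4 μM/s.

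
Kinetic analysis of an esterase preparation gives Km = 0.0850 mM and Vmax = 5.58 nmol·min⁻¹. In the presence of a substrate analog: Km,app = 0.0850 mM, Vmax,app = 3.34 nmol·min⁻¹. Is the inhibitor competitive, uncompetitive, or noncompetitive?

Vmax decreases (5.58 → 3.34 nmol·min⁻¹) while Km is unchanged — pure noncompetitive inhibition.

noncompetitive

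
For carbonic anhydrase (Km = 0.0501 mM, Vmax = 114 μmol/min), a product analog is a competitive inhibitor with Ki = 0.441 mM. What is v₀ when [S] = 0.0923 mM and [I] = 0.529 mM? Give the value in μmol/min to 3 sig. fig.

With α = 1 + [I]/Ki = 1 + 0.529/0.441 = 2.200, the competitive rate law is v = Vmax[S] / (αKm + [S]).
v = 114×0.0923 / (2.200×0.0501 + 0.0923) = 10.52/0.2025 = 52.0 μmol/min.

52.0 μmol/min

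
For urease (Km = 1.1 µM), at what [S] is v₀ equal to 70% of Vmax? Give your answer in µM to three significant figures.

v/Vmax = [S]/(Km+[S]) = 0.7, so [S] = Km·0.7/(1 − 0.7) = 1.1 × 2.333.
[S] = 2.57 µM.

2.57 µM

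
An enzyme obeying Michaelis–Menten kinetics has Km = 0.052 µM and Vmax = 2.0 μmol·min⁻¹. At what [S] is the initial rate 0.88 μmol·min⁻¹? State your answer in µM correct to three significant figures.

The required fractional saturation is v/Vmax = 0.88/2.0 = 0.4400.
Then [S]/(Km+[S]) = 0.4400 ⇒ [S] = 0.052 × 0.4400/(1 − 0.4400) = 0.0409 µM.

0.0409 µM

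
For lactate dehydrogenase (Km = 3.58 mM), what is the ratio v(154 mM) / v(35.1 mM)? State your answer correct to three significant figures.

1.08

Since Vmax cancels, v₂/v₁ = [S]₂(Km+[S]₁) / [S]₁(Km+[S]₂).
= 154×(3.58+35.1) / (35.1×(3.58+154)) = 5957/5531 = 1.08.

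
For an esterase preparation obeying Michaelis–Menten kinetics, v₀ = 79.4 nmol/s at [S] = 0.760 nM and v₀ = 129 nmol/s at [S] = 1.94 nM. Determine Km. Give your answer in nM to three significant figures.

1.31 nM

From v = Vmax[S]/(Km+[S]), each point gives Vmax = v(Km+[S])/[S].
Equating: 79.4(Km+0.760)/0.760 = 129(Km+1.94)/1.94.
104.5·Km + 79.4 = 66.49·Km + 129, so (104.5 − 66.49)·Km = 129 − 79.4.
Km = 49.60/37.98 = 1.31 nM; then Vmax = 79.4(1.31+0.760)/0.760 = 216 nmol/s.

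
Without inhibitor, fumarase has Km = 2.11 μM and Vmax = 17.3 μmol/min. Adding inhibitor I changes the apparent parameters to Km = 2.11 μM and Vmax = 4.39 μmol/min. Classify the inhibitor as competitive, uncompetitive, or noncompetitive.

noncompetitive

Vmax decreases (17.3 → 4.39 μmol/min) while Km is unchanged — pure noncompetitive inhibition.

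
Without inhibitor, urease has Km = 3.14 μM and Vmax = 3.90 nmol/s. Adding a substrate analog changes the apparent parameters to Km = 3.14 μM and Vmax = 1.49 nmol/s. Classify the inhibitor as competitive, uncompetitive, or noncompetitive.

Vmax decreases (3.90 → 1.49 nmol/s) while Km is unchanged — pure noncompetitive inhibition.

noncompetitive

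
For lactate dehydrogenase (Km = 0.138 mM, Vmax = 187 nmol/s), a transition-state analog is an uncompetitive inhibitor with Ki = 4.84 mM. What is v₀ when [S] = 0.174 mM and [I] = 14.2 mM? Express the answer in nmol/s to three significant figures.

39.6 nmol/s

α = 1 + [I]/Ki = 1 + 14.2/4.84 = 3.934.
For an uncompetitive inhibitor, both parameters are divided by α, giving Vmax/α and Km/α: Km,app = 0.0351 mM, Vmax,app = 47.5 nmol/s.
v = Vmax,app·[S]/(Km,app + [S]) = 47.5 × 0.174/(0.0351 + 0.174) = 39.6 nmol/s.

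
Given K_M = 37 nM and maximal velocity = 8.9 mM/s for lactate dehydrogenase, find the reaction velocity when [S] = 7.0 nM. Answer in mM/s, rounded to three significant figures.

v = Vmax·[S]/(Km + [S]) = 8.9 × 7.0 / (37 + 7.0)
  = 62.30 / 44.00 = 1.42 mM/s.

1.42 mM/s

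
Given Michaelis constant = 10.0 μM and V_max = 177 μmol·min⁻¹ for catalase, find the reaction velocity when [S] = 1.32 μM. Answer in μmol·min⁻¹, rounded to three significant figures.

20.6 μmol·min⁻¹

[S]/(Km+[S]) = 1.32/11.32 = 0.1166, the fractional saturation.
v = 0.1166 × Vmax = 0.1166 × 177 = 20.6 μmol·min⁻¹.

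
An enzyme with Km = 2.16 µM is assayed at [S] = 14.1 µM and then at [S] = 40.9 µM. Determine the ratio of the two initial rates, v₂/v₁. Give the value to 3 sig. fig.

The fractional saturations are [S]/(Km+[S]) = 14.1/16.26 = 0.8672 and 40.9/43.06 = 0.9498.
v₂/v₁ is just their ratio: 0.9498/0.8672 = 1.10.

1.10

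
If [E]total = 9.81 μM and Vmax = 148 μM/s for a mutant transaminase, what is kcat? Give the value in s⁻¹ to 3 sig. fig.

15.1 s⁻¹

kcat = Vmax/[E]total = 148 μM/s / 9.81 μM = 15.1 s⁻¹.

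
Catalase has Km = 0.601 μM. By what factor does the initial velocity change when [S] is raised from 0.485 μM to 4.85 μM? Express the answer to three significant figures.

1.99

Since Vmax cancels, v₂/v₁ = [S]₂(Km+[S]₁) / [S]₁(Km+[S]₂).
= 4.85×(0.601+0.485) / (0.485×(0.601+4.85)) = 5.267/2.644 = 1.99.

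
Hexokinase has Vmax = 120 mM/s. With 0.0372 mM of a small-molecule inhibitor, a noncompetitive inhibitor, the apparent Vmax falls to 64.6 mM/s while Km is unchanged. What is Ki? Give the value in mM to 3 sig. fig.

0.0434 mM

Noncompetitive: Vmax,app = Vmax/α with α = 1 + [I]/Ki.
α = Vmax/Vmax,app = 120/64.6 = 1.858.
Ki = [I]/(α − 1) = 0.0372/0.8576 = 0.0434 mM.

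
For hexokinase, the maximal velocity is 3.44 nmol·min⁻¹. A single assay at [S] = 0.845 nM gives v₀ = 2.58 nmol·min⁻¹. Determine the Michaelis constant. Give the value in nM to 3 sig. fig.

From v = Vmax[S]/(Km+[S]), Km = [S](Vmax − v)/v.
Km = 0.845 × (3.44 − 2.58) / 2.58 = 0.7267/2.58 = 0.282 nM.

0.282 nM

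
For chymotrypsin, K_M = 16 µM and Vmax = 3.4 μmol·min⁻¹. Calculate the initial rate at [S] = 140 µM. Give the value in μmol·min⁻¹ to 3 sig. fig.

v = Vmax·[S]/(Km + [S]) = 3.4 × 140 / (16 + 140)
  = 476.0 / 156.0 = 3.05 μmol·min⁻¹.

3.05 μmol·min⁻¹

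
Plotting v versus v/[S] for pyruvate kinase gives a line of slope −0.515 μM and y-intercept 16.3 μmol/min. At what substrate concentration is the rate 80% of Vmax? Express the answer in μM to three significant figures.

The Eadie–Hofstee slope gives Km = 0.515 μM (slope = −Km).
v/Vmax = [S]/(Km+[S]) = 0.8 ⇒ [S] = Km·0.8/(1−0.8) = 0.515 × 4.000 = 2.06 μM.

2.06 μM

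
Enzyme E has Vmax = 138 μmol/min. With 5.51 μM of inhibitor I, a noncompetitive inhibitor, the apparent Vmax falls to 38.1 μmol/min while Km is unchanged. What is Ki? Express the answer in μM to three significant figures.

2.10 μM

Noncompetitive: Vmax,app = Vmax/α with α = 1 + [I]/Ki.
α = Vmax/Vmax,app = 138/38.1 = 3.622.
Since α = 1 + [I]/Ki, [I]/Ki = 3.622 − 1 = 2.622 and Ki = 5.51/2.622 = 2.10 μM.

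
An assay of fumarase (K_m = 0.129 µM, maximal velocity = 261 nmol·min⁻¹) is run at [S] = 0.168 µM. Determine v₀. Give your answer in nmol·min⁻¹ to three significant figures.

148 nmol·min⁻¹

[S]/(Km+[S]) = 0.168/0.2970 = 0.5657, the fractional saturation.
v = 0.5657 × Vmax = 0.5657 × 261 = 148 nmol·min⁻¹.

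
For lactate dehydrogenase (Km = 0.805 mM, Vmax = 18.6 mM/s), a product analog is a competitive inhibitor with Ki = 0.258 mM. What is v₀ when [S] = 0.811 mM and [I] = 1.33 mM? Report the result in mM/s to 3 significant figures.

2.62 mM/s

α = 1 + [I]/Ki = 1 + 1.33/0.258 = 6.155.
For a competitive inhibitor, Vmax is unchanged and the apparent Km becomes α·Km: Km,app = 4.95 mM, Vmax,app = 18.6 mM/s.
v = Vmax,app·[S]/(Km,app + [S]) = 18.6 × 0.811/(4.95 + 0.811) = 2.62 mM/s.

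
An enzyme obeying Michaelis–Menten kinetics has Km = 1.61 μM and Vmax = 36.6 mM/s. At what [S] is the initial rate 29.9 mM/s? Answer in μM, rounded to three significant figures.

The required fractional saturation is v/Vmax = 29.9/36.6 = 0.8169.
Then [S]/(Km+[S]) = 0.8169 ⇒ [S] = 1.61 × 0.8169/(1 − 0.8169) = 7.18 μM.

7.18 μM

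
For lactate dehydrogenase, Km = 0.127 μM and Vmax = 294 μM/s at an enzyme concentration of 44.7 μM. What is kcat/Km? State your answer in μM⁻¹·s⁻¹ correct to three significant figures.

51.8 μM⁻¹·s⁻¹

kcat = Vmax/[E]total = 294/44.7 = 6.58 s⁻¹.
kcat/Km = 6.58/0.127 = 51.8 μM⁻¹·s⁻¹.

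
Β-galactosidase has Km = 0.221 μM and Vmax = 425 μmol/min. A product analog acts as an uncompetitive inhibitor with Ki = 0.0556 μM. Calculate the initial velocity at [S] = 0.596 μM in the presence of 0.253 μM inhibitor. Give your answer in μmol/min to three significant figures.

71.8 μmol/min

With α = 1 + [I]/Ki = 1 + 0.253/0.0556 = 5.550, the uncompetitive rate law is v = (Vmax/α)·[S] / (Km/α + [S]).
v = (425/5.550)×0.596 / (0.221/5.550 + 0.596) = 45.64/0.6358 = 71.8 μmol/min.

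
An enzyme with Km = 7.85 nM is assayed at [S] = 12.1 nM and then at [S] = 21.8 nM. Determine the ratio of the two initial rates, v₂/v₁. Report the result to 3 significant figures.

1.21

Since Vmax cancels, v₂/v₁ = [S]₂(Km+[S]₁) / [S]₁(Km+[S]₂).
= 21.8×(7.85+12.1) / (12.1×(7.85+21.8)) = 434.9/358.8 = 1.21.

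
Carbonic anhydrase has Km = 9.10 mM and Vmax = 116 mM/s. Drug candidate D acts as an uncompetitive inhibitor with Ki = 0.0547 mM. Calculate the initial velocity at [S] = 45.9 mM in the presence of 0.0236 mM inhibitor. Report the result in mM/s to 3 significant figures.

71.2 mM/s

α = 1 + [I]/Ki = 1 + 0.0236/0.0547 = 1.431.
For an uncompetitive inhibitor, both parameters are divided by α, giving Vmax/α and Km/α: Km,app = 6.36 mM, Vmax,app = 81.0 mM/s.
v = Vmax,app·[S]/(Km,app + [S]) = 81.0 × 45.9/(6.36 + 45.9) = 71.2 mM/s.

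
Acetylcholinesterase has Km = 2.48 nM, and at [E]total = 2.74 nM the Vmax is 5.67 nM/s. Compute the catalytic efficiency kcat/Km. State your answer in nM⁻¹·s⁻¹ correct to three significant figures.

0.834 nM⁻¹·s⁻¹

kcat = Vmax/[E]total = 5.67/2.74 = 2.07 s⁻¹.
kcat/Km = 2.07/2.48 = 0.834 nM⁻¹·s⁻¹.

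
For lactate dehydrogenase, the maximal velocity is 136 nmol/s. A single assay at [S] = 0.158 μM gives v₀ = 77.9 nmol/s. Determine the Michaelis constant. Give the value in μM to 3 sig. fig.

v/Vmax = 77.9/136 = 0.5728 = [S]/(Km+[S]).
So Km + [S] = [S]/0.5728 = 0.2758 μM, giving Km = 0.2758 − 0.158 = 0.118 μM.

0.118 μM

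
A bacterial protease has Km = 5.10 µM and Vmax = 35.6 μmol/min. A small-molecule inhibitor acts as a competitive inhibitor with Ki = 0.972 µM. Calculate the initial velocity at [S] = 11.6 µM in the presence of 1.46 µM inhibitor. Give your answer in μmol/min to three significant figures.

α = 1 + [I]/Ki = 1 + 1.46/0.972 = 2.502.
For a competitive inhibitor, Vmax is unchanged and the apparent Km becomes α·Km: Km,app = 12.8 µM, Vmax,app = 35.6 μmol/min.
v = Vmax,app·[S]/(Km,app + [S]) = 35.6 × 11.6/(12.8 + 11.6) = 17.0 μmol/min.

17.0 μmol/min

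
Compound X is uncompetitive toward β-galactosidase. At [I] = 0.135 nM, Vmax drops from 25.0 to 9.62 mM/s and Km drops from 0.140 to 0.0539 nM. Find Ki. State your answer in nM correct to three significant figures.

Uncompetitive: Vmax,app = Vmax/α (and Km,app = Km/α) with α = 1 + [I]/Ki.
α = Vmax/Vmax,app = 25.0/9.62 = 2.599.
Ki = [I]/(α − 1) = 0.135/1.599 = 0.0844 nM.

0.0844 nM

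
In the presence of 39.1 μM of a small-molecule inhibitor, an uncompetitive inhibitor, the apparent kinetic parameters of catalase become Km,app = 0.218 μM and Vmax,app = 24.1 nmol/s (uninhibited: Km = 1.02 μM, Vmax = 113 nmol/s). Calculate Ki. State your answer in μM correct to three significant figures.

10.6 μM

Uncompetitive: Vmax,app = Vmax/α (and Km,app = Km/α) with α = 1 + [I]/Ki.
α = Vmax/Vmax,app = 113/24.1 = 4.689.
Since α = 1 + [I]/Ki, [I]/Ki = 4.689 − 1 = 3.689 and Ki = 39.1/3.689 = 10.6 μM.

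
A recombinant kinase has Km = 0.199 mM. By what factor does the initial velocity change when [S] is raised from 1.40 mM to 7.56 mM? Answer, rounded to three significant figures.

1.11

The fractional saturations are [S]/(Km+[S]) = 1.40/1.599 = 0.8755 and 7.56/7.759 = 0.9744.
v₂/v₁ is just their ratio: 0.9744/0.8755 = 1.11.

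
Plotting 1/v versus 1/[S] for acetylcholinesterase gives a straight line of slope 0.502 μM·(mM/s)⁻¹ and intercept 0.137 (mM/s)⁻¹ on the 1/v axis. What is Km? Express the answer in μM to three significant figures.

3.66 μM

y-intercept = 1/Vmax ⇒ Vmax = 7.30 mM/s; slope = Km/Vmax ⇒ Km = slope × Vmax.
Km = 0.502 × 7.30 = 3.66 μM.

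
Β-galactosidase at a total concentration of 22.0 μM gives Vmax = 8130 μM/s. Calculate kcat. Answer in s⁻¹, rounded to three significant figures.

370 s⁻¹

kcat = Vmax/[E]total = 8130 μM/s / 22.0 μM = 370 s⁻¹.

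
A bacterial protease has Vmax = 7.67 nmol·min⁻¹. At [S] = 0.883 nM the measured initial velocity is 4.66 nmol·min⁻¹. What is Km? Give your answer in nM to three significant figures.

v/Vmax = 4.66/7.67 = 0.6076 = [S]/(Km+[S]).
So Km + [S] = [S]/0.6076 = 1.453 nM, giving Km = 1.453 − 0.883 = 0.570 nM.

0.570 nM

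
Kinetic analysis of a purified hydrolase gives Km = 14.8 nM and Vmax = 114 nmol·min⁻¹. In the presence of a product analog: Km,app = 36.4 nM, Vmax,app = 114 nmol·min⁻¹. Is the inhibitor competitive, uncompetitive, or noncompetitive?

Km increases (14.8 → 36.4 nM) while Vmax is unchanged — the hallmark of competitive inhibition.

competitive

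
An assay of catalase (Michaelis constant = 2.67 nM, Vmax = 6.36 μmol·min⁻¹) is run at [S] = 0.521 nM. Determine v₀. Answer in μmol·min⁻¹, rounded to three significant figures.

1.04 μmol·min⁻¹

v = Vmax·[S]/(Km + [S]) = 6.36 × 0.521 / (2.67 + 0.521)
  = 3.314 / 3.191 = 1.04 μmol·min⁻¹.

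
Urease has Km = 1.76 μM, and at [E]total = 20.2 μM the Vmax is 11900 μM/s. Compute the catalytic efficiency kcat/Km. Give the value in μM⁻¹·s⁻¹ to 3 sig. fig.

kcat = Vmax/[E]total = 11900/20.2 = 589 s⁻¹.
kcat/Km = 589/1.76 = 335 μM⁻¹·s⁻¹.

335 μM⁻¹·s⁻¹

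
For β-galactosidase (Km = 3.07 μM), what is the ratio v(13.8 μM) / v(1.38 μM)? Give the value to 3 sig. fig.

The fractional saturations are [S]/(Km+[S]) = 1.38/4.450 = 0.3101 and 13.8/16.87 = 0.8180.
v₂/v₁ is just their ratio: 0.8180/0.3101 = 2.64.

2.64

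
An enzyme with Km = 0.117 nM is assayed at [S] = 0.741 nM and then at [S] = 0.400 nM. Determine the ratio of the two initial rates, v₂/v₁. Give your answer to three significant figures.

The fractional saturations are [S]/(Km+[S]) = 0.741/0.8580 = 0.8636 and 0.400/0.5170 = 0.7737.
v₂/v₁ is just their ratio: 0.7737/0.8636 = 0.896.

0.896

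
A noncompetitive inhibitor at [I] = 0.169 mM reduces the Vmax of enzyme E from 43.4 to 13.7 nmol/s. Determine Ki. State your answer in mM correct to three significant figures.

0.0780 mM

Noncompetitive: Vmax,app = Vmax/α with α = 1 + [I]/Ki.
α = Vmax/Vmax,app = 43.4/13.7 = 3.168.
Ki = [I]/(α − 1) = 0.169/2.168 = 0.0780 mM.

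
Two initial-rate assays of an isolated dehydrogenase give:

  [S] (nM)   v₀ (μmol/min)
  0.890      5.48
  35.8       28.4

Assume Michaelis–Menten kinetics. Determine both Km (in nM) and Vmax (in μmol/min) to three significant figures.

Km = 4.27 nM; Vmax = 31.8 μmol/min

In reciprocal form, 1/v = (Km/Vmax)·(1/[S]) + 1/Vmax. The two points give (1/[S], 1/v) = (1.124, 0.1825) and (0.02793, 0.03521).
Slope = (0.1825 − 0.03521)/(1.124 − 0.02793) = 0.1344; intercept = 0.1825 − 0.1344×1.124 = 0.03146.
Vmax = 1/intercept = 31.8 μmol/min; Km = slope × Vmax = 0.1344 × 31.8 = 4.27 nM.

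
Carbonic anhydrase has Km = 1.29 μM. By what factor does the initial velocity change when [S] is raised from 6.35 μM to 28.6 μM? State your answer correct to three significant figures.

1.15

Since Vmax cancels, v₂/v₁ = [S]₂(Km+[S]₁) / [S]₁(Km+[S]₂).
= 28.6×(1.29+6.35) / (6.35×(1.29+28.6)) = 218.5/189.8 = 1.15.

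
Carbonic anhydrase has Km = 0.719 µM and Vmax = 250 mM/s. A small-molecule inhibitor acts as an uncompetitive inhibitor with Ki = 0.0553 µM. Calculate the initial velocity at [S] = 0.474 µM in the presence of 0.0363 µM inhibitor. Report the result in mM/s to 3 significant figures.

78.8 mM/s

With α = 1 + [I]/Ki = 1 + 0.0363/0.0553 = 1.656, the uncompetitive rate law is v = (Vmax/α)·[S] / (Km/α + [S]).
v = (250/1.656)×0.474 / (0.719/1.656 + 0.474) = 71.54/0.9081 = 78.8 mM/s.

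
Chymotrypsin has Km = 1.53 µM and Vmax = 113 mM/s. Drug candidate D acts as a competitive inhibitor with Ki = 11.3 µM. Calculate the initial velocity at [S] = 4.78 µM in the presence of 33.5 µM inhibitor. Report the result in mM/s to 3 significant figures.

49.8 mM/s

With α = 1 + [I]/Ki = 1 + 33.5/11.3 = 3.965, the competitive rate law is v = Vmax[S] / (αKm + [S]).
v = 113×4.78 / (3.965×1.53 + 4.78) = 540.1/10.85 = 49.8 mM/s.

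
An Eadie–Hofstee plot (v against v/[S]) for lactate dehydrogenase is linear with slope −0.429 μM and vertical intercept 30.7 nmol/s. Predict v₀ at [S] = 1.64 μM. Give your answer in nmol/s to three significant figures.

In the Eadie–Hofstee form v = Vmax − Km·(v/[S]), the slope is −Km and the intercept is Vmax, so Km = 0.429 μM and Vmax = 30.7 nmol/s.
v = 30.7 × 1.64/(0.429 + 1.64) = 24.3 nmol/s.

24.3 nmol/s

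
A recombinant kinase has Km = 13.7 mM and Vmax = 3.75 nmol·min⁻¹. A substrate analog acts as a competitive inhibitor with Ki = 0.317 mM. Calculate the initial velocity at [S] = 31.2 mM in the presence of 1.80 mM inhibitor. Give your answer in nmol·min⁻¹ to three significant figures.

α = 1 + [I]/Ki = 1 + 1.80/0.317 = 6.678.
For a competitive inhibitor, Vmax is unchanged and the apparent Km becomes α·Km: Km,app = 91.5 mM, Vmax,app = 3.75 nmol·min⁻¹.
v = Vmax,app·[S]/(Km,app + [S]) = 3.75 × 31.2/(91.5 + 31.2) = 0.954 nmol·min⁻¹.

0.954 nmol·min⁻¹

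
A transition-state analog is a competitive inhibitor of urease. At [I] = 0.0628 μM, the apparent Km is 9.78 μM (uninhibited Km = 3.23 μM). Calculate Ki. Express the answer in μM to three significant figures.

0.0310 μM

Competitive: Km,app = α·Km with α = 1 + [I]/Ki.
α = Km,app/Km = 9.78/3.23 = 3.028.
Ki = [I]/(α − 1) = 0.0628/2.028 = 0.0310 μM.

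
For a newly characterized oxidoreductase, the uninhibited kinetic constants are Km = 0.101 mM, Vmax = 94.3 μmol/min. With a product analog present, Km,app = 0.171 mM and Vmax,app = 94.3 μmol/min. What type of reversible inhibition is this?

Km increases (0.101 → 0.171 mM) while Vmax is unchanged — the hallmark of competitive inhibition.

competitive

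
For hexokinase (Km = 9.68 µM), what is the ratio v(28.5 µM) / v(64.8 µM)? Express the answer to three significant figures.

0.858

The fractional saturations are [S]/(Km+[S]) = 64.8/74.48 = 0.8700 and 28.5/38.18 = 0.7465.
v₂/v₁ is just their ratio: 0.7465/0.8700 = 0.858.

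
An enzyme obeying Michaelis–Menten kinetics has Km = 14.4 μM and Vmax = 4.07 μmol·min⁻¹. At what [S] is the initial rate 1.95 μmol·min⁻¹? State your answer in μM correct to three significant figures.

13.2 μM

Rearranging v = Vmax[S]/(Km+[S]) gives [S] = Km·v/(Vmax − v).
[S] = 14.4 × 1.95 / (4.07 − 1.95) = 28.08/2.120 = 13.2 μM.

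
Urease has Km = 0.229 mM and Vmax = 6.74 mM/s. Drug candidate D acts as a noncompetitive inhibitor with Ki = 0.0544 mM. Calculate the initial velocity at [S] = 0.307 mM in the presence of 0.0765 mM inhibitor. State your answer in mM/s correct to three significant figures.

α = 1 + [I]/Ki = 1 + 0.0765/0.0544 = 2.406.
For a noncompetitive inhibitor, Vmax is reduced to Vmax/α while Km is unchanged: Km,app = 0.229 mM, Vmax,app = 2.80 mM/s.
v = Vmax,app·[S]/(Km,app + [S]) = 2.80 × 0.307/(0.229 + 0.307) = 1.60 mM/s.

1.60 mM/s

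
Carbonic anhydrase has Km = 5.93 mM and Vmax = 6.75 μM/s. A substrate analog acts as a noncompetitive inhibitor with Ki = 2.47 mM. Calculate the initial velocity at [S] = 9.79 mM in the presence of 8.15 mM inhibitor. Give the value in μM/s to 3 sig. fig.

0.978 μM/s

α = 1 + [I]/Ki = 1 + 8.15/2.47 = 4.300.
For a noncompetitive inhibitor, Vmax is reduced to Vmax/α while Km is unchanged: Km,app = 5.93 mM, Vmax,app = 1.57 μM/s.
v = Vmax,app·[S]/(Km,app + [S]) = 1.57 × 9.79/(5.93 + 9.79) = 0.978 μM/s.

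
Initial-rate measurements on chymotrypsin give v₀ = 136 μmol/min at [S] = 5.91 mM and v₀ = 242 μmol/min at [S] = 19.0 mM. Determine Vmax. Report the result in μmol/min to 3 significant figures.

From v = Vmax[S]/(Km+[S]), each point gives Vmax = v(Km+[S])/[S].
Equating: 136(Km+5.91)/5.91 = 242(Km+19.0)/19.0.
23.01·Km + 136 = 12.74·Km + 242, so (23.01 − 12.74)·Km = 242 − 136.
Km = 106.0/10.28 = 10.3 mM; then Vmax = 136(10.3+5.91)/5.91 = 373 μmol/min.

373 μmol/min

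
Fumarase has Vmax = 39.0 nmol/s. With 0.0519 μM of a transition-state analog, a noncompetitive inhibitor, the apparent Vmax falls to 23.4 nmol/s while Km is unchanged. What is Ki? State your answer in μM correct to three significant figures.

Noncompetitive: Vmax,app = Vmax/α with α = 1 + [I]/Ki.
α = Vmax/Vmax,app = 39.0/23.4 = 1.667.
Since α = 1 + [I]/Ki, [I]/Ki = 1.667 − 1 = 0.6667 and Ki = 0.0519/0.6667 = 0.0778 μM.

0.0778 μM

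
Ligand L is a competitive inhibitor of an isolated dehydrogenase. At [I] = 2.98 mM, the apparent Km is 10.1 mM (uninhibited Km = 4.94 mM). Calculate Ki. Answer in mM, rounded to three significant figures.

Competitive: Km,app = α·Km with α = 1 + [I]/Ki.
α = Km,app/Km = 10.1/4.94 = 2.045.
Ki = [I]/(α − 1) = 2.98/1.045 = 2.85 mM.

2.85 mM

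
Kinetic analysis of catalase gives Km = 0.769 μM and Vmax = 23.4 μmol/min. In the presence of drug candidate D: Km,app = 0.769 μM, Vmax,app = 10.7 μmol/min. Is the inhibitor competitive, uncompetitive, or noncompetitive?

noncompetitive

Vmax decreases (23.4 → 10.7 μmol/min) while Km is unchanged — pure noncompetitive inhibition.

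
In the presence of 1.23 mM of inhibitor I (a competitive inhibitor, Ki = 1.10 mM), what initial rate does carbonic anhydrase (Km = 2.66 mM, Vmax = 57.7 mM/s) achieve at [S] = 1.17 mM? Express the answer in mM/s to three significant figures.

9.92 mM/s

α = 1 + [I]/Ki = 1 + 1.23/1.10 = 2.118.
For a competitive inhibitor, Vmax is unchanged and the apparent Km becomes α·Km: Km,app = 5.63 mM, Vmax,app = 57.7 mM/s.
v = Vmax,app·[S]/(Km,app + [S]) = 57.7 × 1.17/(5.63 + 1.17) = 9.92 mM/s.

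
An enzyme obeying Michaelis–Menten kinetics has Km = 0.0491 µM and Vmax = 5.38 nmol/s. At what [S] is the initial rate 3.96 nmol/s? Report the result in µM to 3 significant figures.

Rearranging v = Vmax[S]/(Km+[S]) gives [S] = Km·v/(Vmax − v).
[S] = 0.0491 × 3.96 / (5.38 − 3.96) = 0.1944/1.420 = 0.137 µM.

0.137 µM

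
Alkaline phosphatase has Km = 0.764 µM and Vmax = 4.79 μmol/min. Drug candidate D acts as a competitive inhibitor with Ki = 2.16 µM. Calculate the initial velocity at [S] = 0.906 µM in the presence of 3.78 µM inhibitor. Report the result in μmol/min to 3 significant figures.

1.44 μmol/min

With α = 1 + [I]/Ki = 1 + 3.78/2.16 = 2.750, the competitive rate law is v = Vmax[S] / (αKm + [S]).
v = 4.79×0.906 / (2.750×0.764 + 0.906) = 4.340/3.007 = 1.44 μmol/min.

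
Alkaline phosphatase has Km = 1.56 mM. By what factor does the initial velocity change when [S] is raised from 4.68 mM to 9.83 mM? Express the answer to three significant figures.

The fractional saturations are [S]/(Km+[S]) = 4.68/6.240 = 0.7500 and 9.83/11.39 = 0.8630.
v₂/v₁ is just their ratio: 0.8630/0.7500 = 1.15.

1.15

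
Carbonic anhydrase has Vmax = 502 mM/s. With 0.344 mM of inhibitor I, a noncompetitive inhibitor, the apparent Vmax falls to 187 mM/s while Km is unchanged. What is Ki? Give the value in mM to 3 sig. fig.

0.204 mM

Noncompetitive: Vmax,app = Vmax/α with α = 1 + [I]/Ki.
α = Vmax/Vmax,app = 502/187 = 2.684.
Ki = [I]/(α − 1) = 0.344/1.684 = 0.204 mM.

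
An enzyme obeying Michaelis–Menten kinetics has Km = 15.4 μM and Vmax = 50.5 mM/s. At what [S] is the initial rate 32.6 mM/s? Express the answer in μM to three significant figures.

The required fractional saturation is v/Vmax = 32.6/50.5 = 0.6455.
Then [S]/(Km+[S]) = 0.6455 ⇒ [S] = 15.4 × 0.6455/(1 − 0.6455) = 28.0 μM.

28.0 μM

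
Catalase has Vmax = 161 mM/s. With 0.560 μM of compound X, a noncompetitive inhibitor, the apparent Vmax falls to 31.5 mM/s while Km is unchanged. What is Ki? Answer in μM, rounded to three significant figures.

0.136 μM

Noncompetitive: Vmax,app = Vmax/α with α = 1 + [I]/Ki.
α = Vmax/Vmax,app = 161/31.5 = 5.111.
Ki = [I]/(α − 1) = 0.560/4.111 = 0.136 μM.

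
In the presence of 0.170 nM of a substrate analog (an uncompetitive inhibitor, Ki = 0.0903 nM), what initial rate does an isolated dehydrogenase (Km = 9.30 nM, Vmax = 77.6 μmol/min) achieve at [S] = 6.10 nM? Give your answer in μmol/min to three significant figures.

α = 1 + [I]/Ki = 1 + 0.170/0.0903 = 2.883.
For an uncompetitive inhibitor, both parameters are divided by α, giving Vmax/α and Km/α: Km,app = 3.23 nM, Vmax,app = 26.9 μmol/min.
v = Vmax,app·[S]/(Km,app + [S]) = 26.9 × 6.10/(3.23 + 6.10) = 17.6 μmol/min.

17.6 μmol/min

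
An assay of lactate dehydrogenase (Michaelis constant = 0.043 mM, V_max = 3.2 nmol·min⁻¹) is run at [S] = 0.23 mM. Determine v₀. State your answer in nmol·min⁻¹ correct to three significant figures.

2.70 nmol·min⁻¹

[S]/(Km+[S]) = 0.23/0.2730 = 0.8425, the fractional saturation.
v = 0.8425 × Vmax = 0.8425 × 3.2 = 2.70 nmol·min⁻¹.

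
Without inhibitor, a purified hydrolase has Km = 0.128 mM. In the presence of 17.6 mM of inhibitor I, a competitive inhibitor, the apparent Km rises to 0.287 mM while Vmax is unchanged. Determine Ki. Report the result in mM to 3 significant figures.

Competitive: Km,app = α·Km with α = 1 + [I]/Ki.
α = Km,app/Km = 0.287/0.128 = 2.242.
Since α = 1 + [I]/Ki, [I]/Ki = 2.242 − 1 = 1.242 and Ki = 17.6/1.242 = 14.2 mM.

14.2 mM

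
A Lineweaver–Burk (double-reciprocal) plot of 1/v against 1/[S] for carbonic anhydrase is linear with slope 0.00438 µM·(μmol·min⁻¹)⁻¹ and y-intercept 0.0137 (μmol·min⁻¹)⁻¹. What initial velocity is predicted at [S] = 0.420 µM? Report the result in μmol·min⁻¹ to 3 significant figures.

The y-intercept is 1/Vmax, so Vmax = 1/0.0137 = 73.0 μmol·min⁻¹.
The slope is Km/Vmax, so Km = 0.00438 × 73.0 = 0.320 µM.
Then v = 73.0 × 0.420/(0.320 + 0.420) = 41.4 μmol·min⁻¹.

41.4 μmol·min⁻¹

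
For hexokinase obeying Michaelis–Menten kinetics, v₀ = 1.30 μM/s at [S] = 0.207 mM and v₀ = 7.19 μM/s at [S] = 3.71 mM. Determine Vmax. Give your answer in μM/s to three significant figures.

From v = Vmax[S]/(Km+[S]), each point gives Vmax = v(Km+[S])/[S].
Equating: 1.30(Km+0.207)/0.207 = 7.19(Km+3.71)/3.71.
6.280·Km + 1.30 = 1.938·Km + 7.19, so (6.280 − 1.938)·Km = 7.19 − 1.30.
Km = 5.890/4.342 = 1.36 mM; then Vmax = 1.30(1.36+0.207)/0.207 = 9.82 μM/s.

9.82 μM/s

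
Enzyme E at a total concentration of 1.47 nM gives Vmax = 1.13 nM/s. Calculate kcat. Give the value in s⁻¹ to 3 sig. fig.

0.769 s⁻¹

kcat = Vmax/[E]total = 1.13 nM/s / 1.47 nM = 0.769 s⁻¹.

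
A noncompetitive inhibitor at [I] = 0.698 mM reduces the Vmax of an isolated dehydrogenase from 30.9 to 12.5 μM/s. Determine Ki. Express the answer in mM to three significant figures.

0.474 mM

Noncompetitive: Vmax,app = Vmax/α with α = 1 + [I]/Ki.
α = Vmax/Vmax,app = 30.9/12.5 = 2.472.
Since α = 1 + [I]/Ki, [I]/Ki = 2.472 − 1 = 1.472 and Ki = 0.698/1.472 = 0.474 mM.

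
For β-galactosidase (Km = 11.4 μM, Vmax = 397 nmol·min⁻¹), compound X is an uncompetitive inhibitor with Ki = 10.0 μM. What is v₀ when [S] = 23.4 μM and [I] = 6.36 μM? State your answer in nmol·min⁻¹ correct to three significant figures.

α = 1 + [I]/Ki = 1 + 6.36/10.0 = 1.636.
For an uncompetitive inhibitor, both parameters are divided by α, giving Vmax/α and Km/α: Km,app = 6.97 μM, Vmax,app = 243 nmol·min⁻¹.
v = Vmax,app·[S]/(Km,app + [S]) = 243 × 23.4/(6.97 + 23.4) = 187 nmol·min⁻¹.

187 nmol·min⁻¹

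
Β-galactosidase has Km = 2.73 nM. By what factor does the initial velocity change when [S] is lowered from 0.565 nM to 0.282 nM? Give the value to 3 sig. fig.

The fractional saturations are [S]/(Km+[S]) = 0.565/3.295 = 0.1715 and 0.282/3.012 = 0.09363.
v₂/v₁ is just their ratio: 0.09363/0.1715 = 0.546.

0.546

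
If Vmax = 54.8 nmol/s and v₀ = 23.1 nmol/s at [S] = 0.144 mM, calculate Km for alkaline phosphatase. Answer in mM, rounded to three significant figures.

0.198 mM

From v = Vmax[S]/(Km+[S]), Km = [S](Vmax − v)/v.
Km = 0.144 × (54.8 − 23.1) / 23.1 = 4.565/23.1 = 0.198 mM.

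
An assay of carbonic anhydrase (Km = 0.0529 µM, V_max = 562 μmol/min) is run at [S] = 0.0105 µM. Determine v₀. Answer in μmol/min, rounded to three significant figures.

93.1 μmol/min

v = Vmax·[S]/(Km + [S]) = 562 × 0.0105 / (0.0529 + 0.0105)
  = 5.901 / 0.06340 = 93.1 μmol/min.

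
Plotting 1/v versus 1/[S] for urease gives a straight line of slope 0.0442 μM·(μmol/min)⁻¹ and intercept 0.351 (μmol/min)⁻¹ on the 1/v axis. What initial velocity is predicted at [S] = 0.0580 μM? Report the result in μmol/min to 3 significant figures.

0.898 μmol/min

The y-intercept is 1/Vmax, so Vmax = 1/0.351 = 2.85 μmol/min.
The slope is Km/Vmax, so Km = 0.0442 × 2.85 = 0.126 μM.
Then v = 2.85 × 0.0580/(0.126 + 0.0580) = 0.898 μmol/min.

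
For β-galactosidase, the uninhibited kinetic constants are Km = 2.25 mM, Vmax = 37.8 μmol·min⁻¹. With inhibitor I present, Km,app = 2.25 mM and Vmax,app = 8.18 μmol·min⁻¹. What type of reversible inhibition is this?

noncompetitive

Vmax decreases (37.8 → 8.18 μmol·min⁻¹) while Km is unchanged — pure noncompetitive inhibition.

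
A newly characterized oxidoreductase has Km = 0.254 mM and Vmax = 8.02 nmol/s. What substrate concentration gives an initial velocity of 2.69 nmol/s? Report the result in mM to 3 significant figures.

Rearranging v = Vmax[S]/(Km+[S]) gives [S] = Km·v/(Vmax − v).
[S] = 0.254 × 2.69 / (8.02 − 2.69) = 0.6833/5.330 = 0.128 mM.

0.128 mM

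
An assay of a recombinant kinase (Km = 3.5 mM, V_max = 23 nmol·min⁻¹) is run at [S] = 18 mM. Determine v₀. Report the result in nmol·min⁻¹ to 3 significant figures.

v = Vmax·[S]/(Km + [S]) = 23 × 18 / (3.5 + 18)
  = 414.0 / 21.50 = 19.3 nmol·min⁻¹.

19.3 nmol·min⁻¹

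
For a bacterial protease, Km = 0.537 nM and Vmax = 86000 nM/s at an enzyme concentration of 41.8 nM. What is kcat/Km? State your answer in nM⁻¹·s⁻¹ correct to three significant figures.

kcat = Vmax/[E]total = 86000/41.8 = 2060 s⁻¹.
kcat/Km = 2060/0.537 = 3830 nM⁻¹·s⁻¹.

3830 nM⁻¹·s⁻¹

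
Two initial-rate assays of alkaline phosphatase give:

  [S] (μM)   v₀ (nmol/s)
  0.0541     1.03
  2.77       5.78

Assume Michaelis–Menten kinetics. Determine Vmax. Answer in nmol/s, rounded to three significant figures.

In reciprocal form, 1/v = (Km/Vmax)·(1/[S]) + 1/Vmax. The two points give (1/[S], 1/v) = (18.48, 0.9709) and (0.3610, 0.1730).
Slope = (0.9709 − 0.1730)/(18.48 − 0.3610) = 0.04402; intercept = 0.9709 − 0.04402×18.48 = 0.1571.
Vmax = 1/intercept = 6.36 nmol/s; Km = slope × Vmax = 0.04402 × 6.36 = 0.280 μM.

6.36 nmol/s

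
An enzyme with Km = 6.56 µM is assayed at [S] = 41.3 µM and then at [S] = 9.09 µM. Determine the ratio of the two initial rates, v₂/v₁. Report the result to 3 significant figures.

0.673

The fractional saturations are [S]/(Km+[S]) = 41.3/47.86 = 0.8629 and 9.09/15.65 = 0.5808.
v₂/v₁ is just their ratio: 0.5808/0.8629 = 0.673.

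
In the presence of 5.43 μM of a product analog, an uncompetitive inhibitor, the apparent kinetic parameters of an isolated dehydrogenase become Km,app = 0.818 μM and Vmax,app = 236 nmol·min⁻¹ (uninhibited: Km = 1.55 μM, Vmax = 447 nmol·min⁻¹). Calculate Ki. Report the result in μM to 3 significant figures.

Uncompetitive: Vmax,app = Vmax/α (and Km,app = Km/α) with α = 1 + [I]/Ki.
α = Vmax/Vmax,app = 447/236 = 1.894.
Since α = 1 + [I]/Ki, [I]/Ki = 1.894 − 1 = 0.8941 and Ki = 5.43/0.8941 = 6.07 μM.

6.07 μM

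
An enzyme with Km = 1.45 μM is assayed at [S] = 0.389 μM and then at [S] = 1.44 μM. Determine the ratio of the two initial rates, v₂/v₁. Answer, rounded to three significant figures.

2.36

The fractional saturations are [S]/(Km+[S]) = 0.389/1.839 = 0.2115 and 1.44/2.890 = 0.4983.
v₂/v₁ is just their ratio: 0.4983/0.2115 = 2.36.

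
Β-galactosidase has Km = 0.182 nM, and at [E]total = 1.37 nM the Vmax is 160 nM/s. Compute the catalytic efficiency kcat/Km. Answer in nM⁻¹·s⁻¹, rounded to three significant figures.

kcat = Vmax/[E]total = 160/1.37 = 117 s⁻¹.
kcat/Km = 117/0.182 = 642 nM⁻¹·s⁻¹.

642 nM⁻¹·s⁻¹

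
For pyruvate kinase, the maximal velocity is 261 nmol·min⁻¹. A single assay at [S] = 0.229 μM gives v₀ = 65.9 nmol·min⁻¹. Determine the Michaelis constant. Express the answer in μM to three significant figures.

v/Vmax = 65.9/261 = 0.2525 = [S]/(Km+[S]).
So Km + [S] = [S]/0.2525 = 0.9070 μM, giving Km = 0.9070 − 0.229 = 0.678 μM.

0.678 μM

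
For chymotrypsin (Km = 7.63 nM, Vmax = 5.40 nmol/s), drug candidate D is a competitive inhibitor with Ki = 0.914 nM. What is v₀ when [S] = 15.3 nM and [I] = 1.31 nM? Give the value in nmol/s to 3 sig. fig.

2.44 nmol/s

α = 1 + [I]/Ki = 1 + 1.31/0.914 = 2.433.
For a competitive inhibitor, Vmax is unchanged and the apparent Km becomes α·Km: Km,app = 18.6 nM, Vmax,app = 5.40 nmol/s.
v = Vmax,app·[S]/(Km,app + [S]) = 5.40 × 15.3/(18.6 + 15.3) = 2.44 nmol/s.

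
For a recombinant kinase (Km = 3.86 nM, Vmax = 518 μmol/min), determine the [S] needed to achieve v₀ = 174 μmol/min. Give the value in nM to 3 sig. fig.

1.95 nM

Rearranging v = Vmax[S]/(Km+[S]) gives [S] = Km·v/(Vmax − v).
[S] = 3.86 × 174 / (518 − 174) = 671.6/344.0 = 1.95 nM.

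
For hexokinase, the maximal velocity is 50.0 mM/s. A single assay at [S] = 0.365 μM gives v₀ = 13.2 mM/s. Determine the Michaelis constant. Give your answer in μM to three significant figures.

1.02 μM

v/Vmax = 13.2/50.0 = 0.2640 = [S]/(Km+[S]).
So Km + [S] = [S]/0.2640 = 1.383 μM, giving Km = 1.383 − 0.365 = 1.02 μM.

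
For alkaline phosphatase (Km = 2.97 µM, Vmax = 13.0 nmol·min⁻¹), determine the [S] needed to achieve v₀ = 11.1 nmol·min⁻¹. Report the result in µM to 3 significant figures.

17.4 µM

The required fractional saturation is v/Vmax = 11.1/13.0 = 0.8538.
Then [S]/(Km+[S]) = 0.8538 ⇒ [S] = 2.97 × 0.8538/(1 − 0.8538) = 17.4 µM.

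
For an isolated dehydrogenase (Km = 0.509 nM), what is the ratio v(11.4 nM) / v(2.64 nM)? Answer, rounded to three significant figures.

1.14

Since Vmax cancels, v₂/v₁ = [S]₂(Km+[S]₁) / [S]₁(Km+[S]₂).
= 11.4×(0.509+2.64) / (2.64×(0.509+11.4)) = 35.90/31.44 = 1.14.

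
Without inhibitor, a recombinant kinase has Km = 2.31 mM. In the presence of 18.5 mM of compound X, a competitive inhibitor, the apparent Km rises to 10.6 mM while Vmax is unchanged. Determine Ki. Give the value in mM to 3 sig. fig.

Competitive: Km,app = α·Km with α = 1 + [I]/Ki.
α = Km,app/Km = 10.6/2.31 = 4.589.
Since α = 1 + [I]/Ki, [I]/Ki = 4.589 − 1 = 3.589 and Ki = 18.5/3.589 = 5.16 mM.

5.16 mM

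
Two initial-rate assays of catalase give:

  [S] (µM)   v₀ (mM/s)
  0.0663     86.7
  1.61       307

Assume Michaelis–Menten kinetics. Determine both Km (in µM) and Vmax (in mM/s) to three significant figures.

In reciprocal form, 1/v = (Km/Vmax)·(1/[S]) + 1/Vmax. The two points give (1/[S], 1/v) = (15.08, 0.01153) and (0.6211, 0.003257).
Slope = (0.01153 − 0.003257)/(15.08 − 0.6211) = 0.0005723; intercept = 0.01153 − 0.0005723×15.08 = 0.002902.
Vmax = 1/intercept = 345 mM/s; Km = slope × Vmax = 0.0005723 × 345 = 0.197 µM.

Km = 0.197 µM; Vmax = 345 mM/s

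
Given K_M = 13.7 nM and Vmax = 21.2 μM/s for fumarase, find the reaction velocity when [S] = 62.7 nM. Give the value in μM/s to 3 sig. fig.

17.4 μM/s

v = Vmax·[S]/(Km + [S]) = 21.2 × 62.7 / (13.7 + 62.7)
  = 1329 / 76.40 = 17.4 μM/s.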